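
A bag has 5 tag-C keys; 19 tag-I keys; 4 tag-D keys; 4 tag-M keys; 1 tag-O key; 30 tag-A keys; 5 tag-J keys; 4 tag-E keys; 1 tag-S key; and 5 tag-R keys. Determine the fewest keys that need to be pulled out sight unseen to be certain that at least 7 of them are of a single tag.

42

The 10 tags are the holes; the keys drawn are the pigeons.
To avoid 7 of any one tag, the worst case takes at most 6 of each tag, or every key of a tag that has fewer than 6.
That gives 5 + 6 + 4 + 4 + 1 + 6 + 5 + 4 + 1 + 5 = 41 keys with no tag reaching 7.
The next key forces some tag to 7, so 41 + 1 = 42.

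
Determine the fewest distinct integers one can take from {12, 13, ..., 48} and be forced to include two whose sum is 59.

20

Group the elements by complementary pair {x, 59−x}: {12,47}, {13,46}, {14,45}, …, giving 18 two-element pairs and 1 integer whose partner 59−x falls outside [12,48].
Pigeonhole: treating each of those 19 groups as a pigeonhole, one can pick one integer per group — 19 integers — with no two summing to 59.
The 20th integer lands in an occupied pair, forcing a sum of 59.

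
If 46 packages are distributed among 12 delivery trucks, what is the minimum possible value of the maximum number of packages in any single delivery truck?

By the pigeonhole principle, the 12 delivery trucks are the holes and the 46 packages are the pigeons.
If every delivery truck held at most 3 packages, the total would be at most 12 × 3 = 36, which is less than 46.
So some delivery truck holds at least ⌈46/12⌉ = 4 packages.

4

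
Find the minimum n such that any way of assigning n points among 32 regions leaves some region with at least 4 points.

With 96 points one could put exactly 3 in each of the 32 regions, and no region would reach 4.
One more point must land in a region that already has 3, giving it 4.
So 32 × 3 + 1 = 97 points are required.

97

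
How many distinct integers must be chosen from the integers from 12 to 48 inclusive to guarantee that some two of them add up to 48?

26

Group the elements by complementary pair {x, 48−x}: {12,36}, {13,35}, {14,34}, …, giving 12 two-element pairs, the single value 24 (it cannot pair with itself since the integers are distinct), and 12 integers whose partner 48−x falls outside [12,48].
Treating each of those 25 groups as a pigeonhole, one can pick one integer per group — 25 integers — with no two summing to 48.
The 26th integer lands in an occupied pair, forcing a sum of 48.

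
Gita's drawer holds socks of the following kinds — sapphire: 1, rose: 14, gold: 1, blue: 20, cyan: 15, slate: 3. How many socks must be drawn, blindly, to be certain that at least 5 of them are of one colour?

18

An adversary could hand out at most 4 socks per colour (sapphire, gold, slate run out sooner): 1 + 4 + 1 + 4 + 4 + 3 = 17 socks and still no colour has 5.
Pigeonhole: one more sock lands in a colour already at 4, so 18 draws are enough and 17 are not.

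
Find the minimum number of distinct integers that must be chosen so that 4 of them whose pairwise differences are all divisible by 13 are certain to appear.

40

Integers whose pairwise differences are multiples of 13 are exactly those sharing a remainder mod 13. The 13 residue classes mod 13 are the pigeonholes.
With 39 integers one could put 3 in each residue class and have no class reach 4.
The 40th integer pushes some class to 4, so 13·3 + 1 = 40.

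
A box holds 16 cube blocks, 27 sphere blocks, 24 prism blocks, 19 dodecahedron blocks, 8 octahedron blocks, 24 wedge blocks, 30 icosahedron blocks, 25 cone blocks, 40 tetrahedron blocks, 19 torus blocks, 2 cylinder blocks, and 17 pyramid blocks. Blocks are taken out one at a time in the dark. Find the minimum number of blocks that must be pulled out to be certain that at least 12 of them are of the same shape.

121

An adversary could hand out at most 11 blocks per shape (octahedron, cylinder run out sooner): 11 + 11 + 11 + 11 + 8 + 11 + 11 + 11 + 11 + 11 + 2 + 11 = 120 blocks and still no shape has 12.
One more block lands in a shape already at 11, so 121 draws are enough and 120 are not.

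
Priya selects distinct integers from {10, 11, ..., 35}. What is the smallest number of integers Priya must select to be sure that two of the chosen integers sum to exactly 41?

Two chosen integers sum to 41 exactly when both halves of some pair {x, 41−x} with 10 ≤ x ≤ 41−x ≤ 31 are chosen — 11 such pairs.
The remaining 4 elements (those with no distinct partner in range) can never complete a 41-sum, so the worst case takes all of them and one from each pair: 4 + 11 = 15.
By the pigeonhole principle, the 16th integer has to be the second member of some pair, so 15 + 1 = 16.

16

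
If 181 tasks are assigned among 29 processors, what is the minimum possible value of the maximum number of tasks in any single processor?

7

The 29 processors are the holes and the 181 tasks are the pigeons.
If every processor held at most 6 tasks, the total would be at most 29 × 6 = 174, which is less than 181.
So some processor holds at least ⌈181/29⌉ = 7 tasks.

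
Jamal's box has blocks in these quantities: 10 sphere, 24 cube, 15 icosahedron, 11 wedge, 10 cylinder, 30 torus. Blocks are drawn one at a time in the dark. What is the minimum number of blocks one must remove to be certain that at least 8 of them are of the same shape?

43

An adversary could hand out at most 7 blocks per shape: 7 + 7 + 7 + 7 + 7 + 7 = 42 blocks and still no shape has 8.
One more block lands in a shape already at 7, so 43 draws are enough and 42 are not.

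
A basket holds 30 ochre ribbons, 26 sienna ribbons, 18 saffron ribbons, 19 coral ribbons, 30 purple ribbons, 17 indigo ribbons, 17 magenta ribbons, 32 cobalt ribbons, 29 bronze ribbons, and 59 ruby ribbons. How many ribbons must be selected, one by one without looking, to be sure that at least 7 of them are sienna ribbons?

In the worst case for collecting sienna ribbons, every non-sienna ribbon comes out first.
There are 30 + 18 + 19 + 30 + 17 + 17 + 32 + 29 + 59 = 251 non-sienna ribbons altogether.
After those, each further ribbon must be sienna, so 251 + 7 = 258 draws guarantee 7 sienna ribbons.

258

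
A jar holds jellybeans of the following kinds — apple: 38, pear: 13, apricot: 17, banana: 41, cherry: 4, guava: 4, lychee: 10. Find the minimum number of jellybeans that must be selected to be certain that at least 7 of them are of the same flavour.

39

Pigeonhole: put each drawn jellybean into a box by flavour. The largest draw with every box below 7 takes min(count, 6) from each flavour; flavours with fewer than 6 contribute all they have.
Σ min(cᵢ, 6) = 6 + 6 + 6 + 6 + 4 + 4 + 6 = 38.
Draw number 38 + 1 = 39 must push one box to 7.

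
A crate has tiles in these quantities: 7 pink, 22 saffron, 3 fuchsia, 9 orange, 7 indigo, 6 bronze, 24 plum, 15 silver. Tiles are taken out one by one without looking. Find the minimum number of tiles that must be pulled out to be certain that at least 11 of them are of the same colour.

The 8 colours are the holes; the tiles drawn are the pigeons.
To avoid 11 of any one colour, the worst case takes at most 10 of each colour, or every tile of a colour that has fewer than 10.
That gives 7 + 10 + 3 + 9 + 7 + 6 + 10 + 10 = 62 tiles with no colour reaching 11.
The next tile forces some colour to 11, so 62 + 1 = 63.

63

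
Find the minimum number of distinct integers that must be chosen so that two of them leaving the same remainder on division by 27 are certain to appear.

28

The 27 residue classes mod 27 are the pigeonholes.
With 27 integers one could put 1 in each residue class and have no class reach 2.
The 28th integer pushes some class to 2, so 27·1 + 1 = 28.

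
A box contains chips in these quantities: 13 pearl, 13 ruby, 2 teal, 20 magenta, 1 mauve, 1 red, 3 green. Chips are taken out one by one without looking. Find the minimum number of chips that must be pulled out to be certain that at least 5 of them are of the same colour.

20

Put each drawn chip into a box by colour. The largest draw with every box below 5 takes min(count, 4) from each colour; colours with fewer than 4 contribute all they have.
Σ min(cᵢ, 4) = 4 + 4 + 2 + 4 + 1 + 1 + 3 = 19.
Draw number 19 + 1 = 20 must push one box to 5.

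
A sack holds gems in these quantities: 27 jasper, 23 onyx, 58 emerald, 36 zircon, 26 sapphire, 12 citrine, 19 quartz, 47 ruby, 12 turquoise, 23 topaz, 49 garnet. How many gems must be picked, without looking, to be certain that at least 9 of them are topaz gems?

318

In the worst case for collecting topaz gems, every non-topaz gem comes out first.
There are 27 + 23 + 58 + 36 + 26 + 12 + 19 + 47 + 12 + 49 = 309 non-topaz gems altogether.
After those, each further gem must be topaz, so 309 + 9 = 318 draws guarantee 9 topaz gems.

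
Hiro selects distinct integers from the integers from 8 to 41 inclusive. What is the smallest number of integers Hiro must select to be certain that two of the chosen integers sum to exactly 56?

A set avoiding the sum 56 can contain at most one of each pair {x, 56−x}, plus the 8 elements whose complement lies outside the range or equal to its own complement.
The integers 8, …, 28 (21 of them) are such a set: any two sum to at least 8+9 = 17 and at most 27+28 = 55 < 56.
Any 22nd integer completes one of the 13 pairs, so 22 choices force a sum of 56.

22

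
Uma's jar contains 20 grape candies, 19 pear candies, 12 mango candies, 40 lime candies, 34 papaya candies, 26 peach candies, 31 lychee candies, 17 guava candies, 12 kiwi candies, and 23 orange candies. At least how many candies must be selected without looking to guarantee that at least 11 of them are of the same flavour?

101

The 10 flavours are the holes; the candies drawn are the pigeons.
To avoid 11 of any one flavour, the worst case takes at most 10 of each flavour.
That gives 10 + 10 + 10 + 10 + 10 + 10 + 10 + 10 + 10 + 10 = 100 candies with no flavour reaching 11.
The next candy forces some flavour to 11, so 100 + 1 = 101.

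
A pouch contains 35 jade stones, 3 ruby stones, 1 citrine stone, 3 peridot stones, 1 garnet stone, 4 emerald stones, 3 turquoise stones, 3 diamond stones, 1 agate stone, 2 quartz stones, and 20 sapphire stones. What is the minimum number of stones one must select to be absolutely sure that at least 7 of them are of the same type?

By pigeonhole, the 11 types are the holes; the stones drawn are the pigeons.
To avoid 7 of any one type, the worst case takes at most 6 of each type, or every stone of a type that has fewer than 6.
That gives 6 + 3 + 1 + 3 + 1 + 4 + 3 + 3 + 1 + 2 + 6 = 33 stones with no type reaching 7.
The next stone forces some type to 7, so 33 + 1 = 34.

34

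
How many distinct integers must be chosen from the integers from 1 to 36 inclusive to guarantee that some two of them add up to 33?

Group the elements by complementary pair {x, 33−x}: {1,32}, {2,31}, {3,30}, …, giving 16 two-element pairs and 4 integers whose partner 33−x falls outside [1,36].
By the pigeonhole principle, treating each of those 20 groups as a pigeonhole, one can pick one integer per group — 20 integers — with no two summing to 33.
The 21st integer lands in an occupied pair, forcing a sum of 33.

21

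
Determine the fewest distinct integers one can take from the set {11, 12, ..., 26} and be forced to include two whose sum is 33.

Two chosen integers sum to 33 exactly when both halves of some pair {x, 33−x} with 11 ≤ x ≤ 33−x ≤ 22 are chosen — 6 such pairs.
The remaining 4 elements (those with no distinct partner in range) can never complete a 33-sum, so the worst case takes all of them and one from each pair: 4 + 6 = 10.
The 11th integer has to be the second member of some pair, so 10 + 1 = 11.

11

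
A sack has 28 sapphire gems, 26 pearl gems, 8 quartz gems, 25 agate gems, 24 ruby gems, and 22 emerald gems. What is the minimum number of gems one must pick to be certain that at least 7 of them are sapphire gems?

112

In the worst case for collecting sapphire gems, every non-sapphire gem comes out first.
There are 26 + 8 + 25 + 24 + 22 = 105 non-sapphire gems altogether.
After those, each further gem must be sapphire, so 105 + 7 = 112 draws guarantee 7 sapphire gems.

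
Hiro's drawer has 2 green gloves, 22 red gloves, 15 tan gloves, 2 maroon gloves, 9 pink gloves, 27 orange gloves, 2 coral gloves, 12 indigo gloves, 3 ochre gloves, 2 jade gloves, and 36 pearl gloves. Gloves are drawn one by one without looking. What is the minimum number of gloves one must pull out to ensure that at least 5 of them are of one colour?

36

By pigeonhole, put each drawn glove into a box by colour. The largest draw with every box below 5 takes min(count, 4) from each colour; colours with fewer than 4 contribute all they have.
Σ min(cᵢ, 4) = 2 + 4 + 4 + 2 + 4 + 4 + 2 + 4 + 3 + 2 + 4 = 35.
Draw number 35 + 1 = 36 must push one box to 5.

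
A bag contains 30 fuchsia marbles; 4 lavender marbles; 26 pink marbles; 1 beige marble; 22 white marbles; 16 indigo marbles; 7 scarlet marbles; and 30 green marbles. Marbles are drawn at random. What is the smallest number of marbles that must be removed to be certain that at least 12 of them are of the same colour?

68

The 8 colours are the holes; the marbles drawn are the pigeons.
To avoid 12 of any one colour, the worst case takes at most 11 of each colour, or every marble of a colour that has fewer than 11.
That gives 11 + 4 + 11 + 1 + 11 + 11 + 7 + 11 = 67 marbles with no colour reaching 12.
The next marble forces some colour to 12, so 67 + 1 = 68.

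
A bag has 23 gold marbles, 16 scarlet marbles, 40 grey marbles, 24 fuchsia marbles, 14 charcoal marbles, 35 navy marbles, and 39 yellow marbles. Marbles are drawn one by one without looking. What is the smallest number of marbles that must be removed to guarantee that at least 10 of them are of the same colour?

By pigeonhole, the 7 colours are the holes; the marbles drawn are the pigeons.
To avoid 10 of any one colour, the worst case takes at most 9 of each colour.
That gives 9 + 9 + 9 + 9 + 9 + 9 + 9 = 63 marbles with no colour reaching 10.
The next marble forces some colour to 10, so 63 + 1 = 64.

64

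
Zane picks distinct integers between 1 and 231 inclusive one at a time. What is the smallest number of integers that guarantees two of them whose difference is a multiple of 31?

32

Integers whose pairwise differences are multiples of 31 are exactly those sharing a remainder mod 31. Pigeonhole: the 31 residue classes mod 31 are the pigeonholes.
With 31 integers one could put 1 in each residue class and have no class reach 2.
The 32nd integer pushes some class to 2, so 31·1 + 1 = 32.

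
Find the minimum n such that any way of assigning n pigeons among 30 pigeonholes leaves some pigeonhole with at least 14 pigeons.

With 390 pigeons one could put exactly 13 in each of the 30 pigeonholes, and no pigeonhole would reach 14.
One more pigeon must land in a pigeonhole that already has 13, giving it 14.
So 30 × 13 + 1 = 391 pigeons are required.

391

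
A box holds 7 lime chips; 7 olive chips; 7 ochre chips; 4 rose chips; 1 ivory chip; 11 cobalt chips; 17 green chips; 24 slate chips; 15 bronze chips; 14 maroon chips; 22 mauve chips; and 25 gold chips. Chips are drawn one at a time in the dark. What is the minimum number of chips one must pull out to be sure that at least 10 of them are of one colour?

90

The 12 colours are the holes; the chips drawn are the pigeons.
To avoid 10 of any one colour, the worst case takes at most 9 of each colour, or every chip of a colour that has fewer than 9.
That gives 7 + 7 + 7 + 4 + 1 + 9 + 9 + 9 + 9 + 9 + 9 + 9 = 89 chips with no colour reaching 10.
The next chip forces some colour to 10, so 89 + 1 = 90.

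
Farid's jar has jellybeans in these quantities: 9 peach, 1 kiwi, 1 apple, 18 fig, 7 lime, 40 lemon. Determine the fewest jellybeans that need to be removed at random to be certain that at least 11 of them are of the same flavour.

39

Pigeonhole: the 6 flavours are the holes; the jellybeans drawn are the pigeons.
To avoid 11 of any one flavour, the worst case takes at most 10 of each flavour, or every jellybean of a flavour that has fewer than 10.
That gives 9 + 1 + 1 + 10 + 7 + 10 = 38 jellybeans with no flavour reaching 11.
The next jellybean forces some flavour to 11, so 38 + 1 = 39.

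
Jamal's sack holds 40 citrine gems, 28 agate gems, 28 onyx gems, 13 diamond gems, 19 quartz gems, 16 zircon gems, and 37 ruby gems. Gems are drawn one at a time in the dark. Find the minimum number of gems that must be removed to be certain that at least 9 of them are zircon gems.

174

In the worst case for collecting zircon gems, every non-zircon gem comes out first.
There are 40 + 28 + 28 + 13 + 19 + 37 = 165 non-zircon gems altogether.
After those, each further gem must be zircon, so 165 + 9 = 174 draws guarantee 9 zircon gems.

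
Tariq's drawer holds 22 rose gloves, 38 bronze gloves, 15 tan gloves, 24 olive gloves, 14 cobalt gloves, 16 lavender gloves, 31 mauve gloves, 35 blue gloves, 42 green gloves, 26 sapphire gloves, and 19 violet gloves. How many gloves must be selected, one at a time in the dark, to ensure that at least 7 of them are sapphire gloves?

In the worst case for collecting sapphire gloves, every non-sapphire glove comes out first.
There are 22 + 38 + 15 + 24 + 14 + 16 + 31 + 35 + 42 + 19 = 256 non-sapphire gloves altogether.
After those, each further glove must be sapphire, so 256 + 7 = 263 draws guarantee 7 sapphire gloves.

263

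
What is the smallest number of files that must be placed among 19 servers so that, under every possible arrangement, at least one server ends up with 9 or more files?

153

With 152 files one could put exactly 8 in each of the 19 servers, and no server would reach 9.
One more file must land in a server that already has 8, giving it 9.
So 19 × 8 + 1 = 153 files are required.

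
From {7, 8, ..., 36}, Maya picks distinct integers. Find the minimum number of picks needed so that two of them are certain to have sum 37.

19

Two chosen integers sum to 37 exactly when both halves of some pair {x, 37−x} with 7 ≤ x ≤ 37−x ≤ 30 are chosen — 12 such pairs.
The remaining 6 elements (those with no distinct partner in range) can never complete a 37-sum, so the worst case takes all of them and one from each pair: 6 + 12 = 18.
By the pigeonhole principle, the 19th integer has to be the second member of some pair, so 18 + 1 = 19.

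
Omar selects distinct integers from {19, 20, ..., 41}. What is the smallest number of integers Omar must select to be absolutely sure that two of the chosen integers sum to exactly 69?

A set avoiding the sum 69 can contain at most one of each pair {x, 69−x}, plus the 9 elements whose complement lies outside the range.
The integers 19, …, 34 (16 of them) are such a set: any two sum to at least 19+20 = 39 and at most 33+34 = 67 < 69.
By the pigeonhole principle, any 17th integer completes one of the 7 pairs, so 17 choices force a sum of 69.

17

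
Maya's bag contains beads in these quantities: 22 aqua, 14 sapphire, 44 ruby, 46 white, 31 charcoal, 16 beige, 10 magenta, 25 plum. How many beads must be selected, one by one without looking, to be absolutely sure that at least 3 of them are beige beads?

195

In the worst case for collecting beige beads, every non-beige bead comes out first.
There are 22 + 14 + 44 + 46 + 31 + 10 + 25 = 192 non-beige beads altogether.
After those, each further bead must be beige, so 192 + 3 = 195 draws guarantee 3 beige beads.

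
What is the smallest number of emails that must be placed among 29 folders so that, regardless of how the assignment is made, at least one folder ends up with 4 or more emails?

With 87 emails one could put exactly 3 in each of the 29 folders, and no folder would reach 4.
One more email must land in a folder that already has 3, giving it 4.
So 29 × 3 + 1 = 88 emails are required.

88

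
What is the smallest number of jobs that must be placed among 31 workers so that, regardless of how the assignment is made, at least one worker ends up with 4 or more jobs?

With 93 jobs one could put exactly 3 in each of the 31 workers, and no worker would reach 4.
Pigeonhole: one more job must land in a worker that already has 3, giving it 4.
So 31 × 3 + 1 = 94 jobs are required.

94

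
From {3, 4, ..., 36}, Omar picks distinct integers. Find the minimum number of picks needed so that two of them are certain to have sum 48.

23

Group the elements by complementary pair {x, 48−x}: {12,36}, {13,35}, {14,34}, …, giving 12 two-element pairs, the single value 24 (it cannot pair with itself since the integers are distinct), and 9 integers whose partner 48−x falls outside [3,36].
Pigeonhole: treating each of those 22 groups as a pigeonhole, one can pick one integer per group — 22 integers — with no two summing to 48.
The 23rd integer lands in an occupied pair, forcing a sum of 48.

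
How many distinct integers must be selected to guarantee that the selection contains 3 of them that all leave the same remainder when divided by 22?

45

Pigeonhole: the 22 residue classes mod 22 are the pigeonholes.
With 44 integers one could put 2 in each residue class and have no class reach 3.
The 45th integer pushes some class to 3, so 22·2 + 1 = 45.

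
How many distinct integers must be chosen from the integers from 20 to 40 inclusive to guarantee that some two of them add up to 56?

Two chosen integers sum to 56 exactly when both halves of some pair {x, 56−x} with 20 ≤ x ≤ 56−x ≤ 36 are chosen — 8 such pairs.
The remaining 5 elements (those with no distinct partner in range) can never complete a 56-sum, so the worst case takes all of them and one from each pair: 5 + 8 = 13.
By the pigeonhole principle, the 14th integer has to be the second member of some pair, so 13 + 1 = 14.

14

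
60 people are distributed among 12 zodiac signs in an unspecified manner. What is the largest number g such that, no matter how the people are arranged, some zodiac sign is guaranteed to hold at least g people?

5

By the pigeonhole principle, the 12 zodiac signs are the holes and the 60 people are the pigeons.
If every zodiac sign held at most 4 people, the total would be at most 12 × 4 = 48, which is less than 60.
So some zodiac sign holds at least ⌈60/12⌉ = 5 people.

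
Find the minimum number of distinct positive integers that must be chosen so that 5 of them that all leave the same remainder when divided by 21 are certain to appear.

85

By the pigeonhole principle, the 21 residue classes mod 21 are the pigeonholes.
With 84 integers one could put 4 in each residue class and have no class reach 5.
The 85th integer pushes some class to 5, so 21·4 + 1 = 85.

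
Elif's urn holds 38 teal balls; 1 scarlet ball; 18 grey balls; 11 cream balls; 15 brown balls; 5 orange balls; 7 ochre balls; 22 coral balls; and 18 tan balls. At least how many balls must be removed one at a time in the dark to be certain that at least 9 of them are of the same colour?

By the pigeonhole principle, the 9 colours are the holes; the balls drawn are the pigeons.
To avoid 9 of any one colour, the worst case takes at most 8 of each colour, or every ball of a colour that has fewer than 8.
That gives 8 + 1 + 8 + 8 + 8 + 5 + 7 + 8 + 8 = 61 balls with no colour reaching 9.
The next ball forces some colour to 9, so 61 + 1 = 62.

62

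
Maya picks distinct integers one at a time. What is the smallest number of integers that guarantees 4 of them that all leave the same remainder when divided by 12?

Pigeonhole: the 12 residue classes mod 12 are the pigeonholes.
With 36 integers one could put 3 in each residue class and have no class reach 4.
The 37th integer pushes some class to 4, so 12·3 + 1 = 37.

37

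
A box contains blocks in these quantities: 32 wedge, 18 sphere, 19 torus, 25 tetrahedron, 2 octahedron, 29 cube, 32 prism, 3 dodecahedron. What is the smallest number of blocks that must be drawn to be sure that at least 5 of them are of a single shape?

30

By the pigeonhole principle, put each drawn block into a box by shape. The largest draw with every box below 5 takes min(count, 4) from each shape; shapes with fewer than 4 contribute all they have.
Σ min(cᵢ, 4) = 4 + 4 + 4 + 4 + 2 + 4 + 4 + 3 = 29.
Draw number 29 + 1 = 30 must push one box to 5.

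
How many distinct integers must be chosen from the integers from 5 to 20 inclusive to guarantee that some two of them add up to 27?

10

A set avoiding the sum 27 can contain at most one of each pair {x, 27−x}, plus the 2 elements whose complement lies outside the range.
The integers 5, …, 13 (9 of them) are such a set: any two sum to at least 5+6 = 11 and at most 12+13 = 25 < 27.
Pigeonhole: any 10th integer completes one of the 7 pairs, so 10 choices force a sum of 27.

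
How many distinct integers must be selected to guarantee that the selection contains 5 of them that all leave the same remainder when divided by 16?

65

Pigeonhole: the 16 residue classes mod 16 are the pigeonholes.
With 64 integers one could put 4 in each residue class and have no class reach 5.
The 65th integer pushes some class to 5, so 16·4 + 1 = 65.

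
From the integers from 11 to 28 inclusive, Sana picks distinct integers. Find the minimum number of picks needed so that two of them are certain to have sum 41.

11

Group the elements by complementary pair {x, 41−x}: {13,28}, {14,27}, {15,26}, …, giving 8 two-element pairs and 2 integers whose partner 41−x falls outside [11,28].
Pigeonhole: treating each of those 10 groups as a pigeonhole, one can pick one integer per group — 10 integers — with no two summing to 41.
The 11th integer lands in an occupied pair, forcing a sum of 41.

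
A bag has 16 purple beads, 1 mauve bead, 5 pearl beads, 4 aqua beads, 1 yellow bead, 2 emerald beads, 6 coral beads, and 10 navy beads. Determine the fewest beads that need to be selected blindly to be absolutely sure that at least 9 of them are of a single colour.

36

An adversary could hand out at most 8 beads per colour (6 colours run out sooner): 8 + 1 + 5 + 4 + 1 + 2 + 6 + 8 = 35 beads and still no colour has 9.
By the pigeonhole principle, one more bead lands in a colour already at 8, so 36 draws are enough and 35 are not.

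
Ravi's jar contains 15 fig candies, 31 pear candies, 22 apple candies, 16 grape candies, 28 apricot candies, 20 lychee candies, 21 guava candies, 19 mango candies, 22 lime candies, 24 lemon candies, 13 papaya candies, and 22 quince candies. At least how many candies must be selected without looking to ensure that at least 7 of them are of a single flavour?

73

The 12 flavours are the holes; the candies drawn are the pigeons.
To avoid 7 of any one flavour, the worst case takes at most 6 of each flavour.
That gives 6 + 6 + 6 + 6 + 6 + 6 + 6 + 6 + 6 + 6 + 6 + 6 = 72 candies with no flavour reaching 7.
The next candy forces some flavour to 7, so 72 + 1 = 73.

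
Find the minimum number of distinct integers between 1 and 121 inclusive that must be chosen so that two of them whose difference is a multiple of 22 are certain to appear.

Integers whose pairwise differences are multiples of 22 are exactly those sharing a remainder mod 22. Pigeonhole: the 22 residue classes mod 22 are the pigeonholes.
With 22 integers one could put 1 in each residue class and have no class reach 2.
The 23rd integer pushes some class to 2, so 22·1 + 1 = 23.

23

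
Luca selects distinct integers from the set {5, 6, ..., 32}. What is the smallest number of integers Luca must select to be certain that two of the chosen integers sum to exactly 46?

20

Group the elements by complementary pair {x, 46−x}: {14,32}, {15,31}, {16,30}, …, giving 9 two-element pairs, the single value 23 (it cannot pair with itself since the integers are distinct), and 9 integers whose partner 46−x falls outside [5,32].
Treating each of those 19 groups as a pigeonhole, one can pick one integer per group — 19 integers — with no two summing to 46.
The 20th integer lands in an occupied pair, forcing a sum of 46.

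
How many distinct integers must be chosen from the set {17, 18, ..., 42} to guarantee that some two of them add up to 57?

Group the elements by complementary pair {x, 57−x}: {17,40}, {18,39}, {19,38}, …, giving 12 two-element pairs and 2 integers whose partner 57−x falls outside [17,42].
Treating each of those 14 groups as a pigeonhole, one can pick one integer per group — 14 integers — with no two summing to 57.
The 15th integer lands in an occupied pair, forcing a sum of 57.

15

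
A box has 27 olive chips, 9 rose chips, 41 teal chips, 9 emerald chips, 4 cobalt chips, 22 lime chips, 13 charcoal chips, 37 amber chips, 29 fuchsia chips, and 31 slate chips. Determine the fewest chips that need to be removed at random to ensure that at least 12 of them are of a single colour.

100

An adversary could hand out at most 11 chips per colour (rose, emerald, cobalt run out sooner): 11 + 9 + 11 + 9 + 4 + 11 + 11 + 11 + 11 + 11 = 99 chips and still no colour has 12.
One more chip lands in a colour already at 11, so 100 draws are enough and 99 are not.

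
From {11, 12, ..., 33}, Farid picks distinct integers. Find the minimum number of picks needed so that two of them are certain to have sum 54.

18

Group the elements by complementary pair {x, 54−x}: {21,33}, {22,32}, {23,31}, …, giving 6 two-element pairs; the single value 27 (it cannot pair with itself since the integers are distinct); and 10 integers whose partner 54−x falls outside [11,33].
By the pigeonhole principle, treating each of those 17 groups as a pigeonhole, one can pick one integer per group — 17 integers — with no two summing to 54.
The 18th integer lands in an occupied pair, forcing a sum of 54.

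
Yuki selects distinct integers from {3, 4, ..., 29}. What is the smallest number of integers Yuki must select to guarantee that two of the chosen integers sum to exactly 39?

Group the elements by complementary pair {x, 39−x}: {10,29}, {11,28}, {12,27}, …, giving 10 two-element pairs and 7 integers whose partner 39−x falls outside [3,29].
By the pigeonhole principle, treating each of those 17 groups as a pigeonhole, one can pick one integer per group — 17 integers — with no two summing to 39.
The 18th integer lands in an occupied pair, forcing a sum of 39.

18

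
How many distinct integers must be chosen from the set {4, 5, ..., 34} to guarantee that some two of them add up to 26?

23

A set avoiding the sum 26 can contain at most one of each pair {x, 26−x}, plus the 13 elements whose complement lies outside the range or equal to its own complement.
The integers 13, …, 34 (22 of them) are such a set: any two sum to at least 13+14 = 27 > 26.
Any 23rd integer completes one of the 9 pairs, so 23 choices force a sum of 26.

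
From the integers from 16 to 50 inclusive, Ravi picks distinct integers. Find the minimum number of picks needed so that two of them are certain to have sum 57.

23

Two chosen integers sum to 57 exactly when both halves of some pair {x, 57−x} with 16 ≤ x ≤ 57−x ≤ 41 are chosen — 13 such pairs.
The remaining 9 elements (those with no distinct partner in range) can never complete a 57-sum, so the worst case takes all of them and one from each pair: 9 + 13 = 22.
The 23rd integer has to be the second member of some pair, so 22 + 1 = 23.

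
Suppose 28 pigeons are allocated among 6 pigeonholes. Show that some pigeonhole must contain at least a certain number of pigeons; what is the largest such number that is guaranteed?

5

By the pigeonhole principle, the 6 pigeonholes are the holes and the 28 pigeons are the pigeons.
If every pigeonhole held at most 4 pigeons, the total would be at most 6 × 4 = 24, which is less than 28.
So some pigeonhole holds at least ⌈28/6⌉ = 5 pigeons.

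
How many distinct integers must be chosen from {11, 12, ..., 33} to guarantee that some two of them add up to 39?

Group the elements by complementary pair {x, 39−x}: {11,28}, {12,27}, {13,26}, …, giving 9 two-element pairs and 5 integers whose partner 39−x falls outside [11,33].
By pigeonhole, treating each of those 14 groups as a pigeonhole, one can pick one integer per group — 14 integers — with no two summing to 39.
The 15th integer lands in an occupied pair, forcing a sum of 39.

15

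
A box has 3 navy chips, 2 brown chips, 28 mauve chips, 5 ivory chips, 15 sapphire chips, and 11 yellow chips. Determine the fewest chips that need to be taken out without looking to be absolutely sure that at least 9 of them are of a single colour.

Pigeonhole: the 6 colours are the holes; the chips drawn are the pigeons.
To avoid 9 of any one colour, the worst case takes at most 8 of each colour, or every chip of a colour that has fewer than 8.
That gives 3 + 2 + 8 + 5 + 8 + 8 = 34 chips with no colour reaching 9.
The next chip forces some colour to 9, so 34 + 1 = 35.

35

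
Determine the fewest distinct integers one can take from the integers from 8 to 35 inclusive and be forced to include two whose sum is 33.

Two chosen integers sum to 33 exactly when both halves of some pair {x, 33−x} with 8 ≤ x ≤ 33−x ≤ 25 are chosen — 9 such pairs.
The remaining 10 elements (those with no distinct partner in range) can never complete a 33-sum, so the worst case takes all of them and one from each pair: 10 + 9 = 19.
The 20th integer has to be the second member of some pair, so 19 + 1 = 20.

20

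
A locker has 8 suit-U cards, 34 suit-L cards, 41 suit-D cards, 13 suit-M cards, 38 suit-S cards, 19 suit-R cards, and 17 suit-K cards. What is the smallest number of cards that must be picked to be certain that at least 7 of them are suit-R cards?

In the worst case for collecting suit-R cards, every non-suit-R card comes out first.
There are 8 + 34 + 41 + 13 + 38 + 17 = 151 non-suit-R cards altogether.
After those, each further card must be suit-R, so 151 + 7 = 158 draws guarantee 7 suit-R cards.

158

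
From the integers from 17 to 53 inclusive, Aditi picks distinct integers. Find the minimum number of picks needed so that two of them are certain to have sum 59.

25

A set avoiding the sum 59 can contain at most one of each pair {x, 59−x}, plus the 11 elements whose complement lies outside the range.
The integers 30, …, 53 (24 of them) are such a set: any two sum to at least 30+31 = 61 > 59.
By the pigeonhole principle, any 25th integer completes one of the 13 pairs, so 25 choices force a sum of 59.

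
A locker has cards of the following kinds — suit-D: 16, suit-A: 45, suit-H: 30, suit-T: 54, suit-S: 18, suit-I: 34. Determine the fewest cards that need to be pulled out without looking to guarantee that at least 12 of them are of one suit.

The 6 suits are the holes; the cards drawn are the pigeons.
To avoid 12 of any one suit, the worst case takes at most 11 of each suit.
That gives 11 + 11 + 11 + 11 + 11 + 11 = 66 cards with no suit reaching 12.
The next card forces some suit to 12, so 66 + 1 = 67.

67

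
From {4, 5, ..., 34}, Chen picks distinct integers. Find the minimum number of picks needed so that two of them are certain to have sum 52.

Two chosen integers sum to 52 exactly when both halves of some pair {x, 52−x} with 18 ≤ x ≤ 52−x ≤ 34 are chosen — 8 such pairs.
The remaining 15 elements (those with no distinct partner in range) can never complete a 52-sum, so the worst case takes all of them and one from each pair: 15 + 8 = 23.
The 24th integer has to be the second member of some pair, so 23 + 1 = 24.

24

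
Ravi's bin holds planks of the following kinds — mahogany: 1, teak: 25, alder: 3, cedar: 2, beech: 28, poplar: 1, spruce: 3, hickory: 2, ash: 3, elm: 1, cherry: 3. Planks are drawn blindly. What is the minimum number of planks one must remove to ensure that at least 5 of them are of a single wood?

28

Put each drawn plank into a box by wood. The largest draw with every box below 5 takes min(count, 4) from each wood; woods with fewer than 4 contribute all they have.
Σ min(cᵢ, 4) = 1 + 4 + 3 + 2 + 4 + 1 + 3 + 2 + 3 + 1 + 3 = 27.
Draw number 27 + 1 = 28 must push one box to 5.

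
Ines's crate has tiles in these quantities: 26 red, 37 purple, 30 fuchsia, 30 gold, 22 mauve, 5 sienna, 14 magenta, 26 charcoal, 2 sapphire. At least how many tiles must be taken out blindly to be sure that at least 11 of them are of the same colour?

78

An adversary could hand out at most 10 tiles per colour (sienna, sapphire run out sooner): 10 + 10 + 10 + 10 + 10 + 5 + 10 + 10 + 2 = 77 tiles and still no colour has 11.
One more tile lands in a colour already at 10, so 78 draws are enough and 77 are not.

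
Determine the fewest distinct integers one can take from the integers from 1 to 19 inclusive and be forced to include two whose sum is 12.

A set avoiding the sum 12 can contain at most one of each pair {x, 12−x}, plus the 9 elements whose complement lies outside the range or equal to its own complement.
The integers 6, …, 19 (14 of them) are such a set: any two sum to at least 6+7 = 13 > 12.
Pigeonhole: any 15th integer completes one of the 5 pairs, so 15 choices force a sum of 12.

15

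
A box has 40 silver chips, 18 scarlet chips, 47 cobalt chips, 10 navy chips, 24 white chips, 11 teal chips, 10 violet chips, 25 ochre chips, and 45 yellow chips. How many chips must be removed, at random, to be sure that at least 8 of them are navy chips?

In the worst case for collecting navy chips, every non-navy chip comes out first.
There are 40 + 18 + 47 + 24 + 11 + 10 + 25 + 45 = 220 non-navy chips altogether.
After those, each further chip must be navy, so 220 + 8 = 228 draws guarantee 8 navy chips.

228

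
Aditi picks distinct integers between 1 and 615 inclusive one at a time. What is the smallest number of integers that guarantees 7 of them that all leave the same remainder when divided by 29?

The 29 residue classes mod 29 are the pigeonholes.
With 174 integers one could put 6 in each residue class and have no class reach 7.
The 175th integer pushes some class to 7, so 29·6 + 1 = 175.

175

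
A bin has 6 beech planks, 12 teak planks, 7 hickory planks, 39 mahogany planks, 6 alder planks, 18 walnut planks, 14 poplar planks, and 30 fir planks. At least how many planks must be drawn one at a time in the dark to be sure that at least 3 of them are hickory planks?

In the worst case for collecting hickory planks, every non-hickory plank comes out first.
There are 6 + 12 + 39 + 6 + 18 + 14 + 30 = 125 non-hickory planks altogether.
After those, each further plank must be hickory, so 125 + 3 = 128 draws guarantee 3 hickory planks.

128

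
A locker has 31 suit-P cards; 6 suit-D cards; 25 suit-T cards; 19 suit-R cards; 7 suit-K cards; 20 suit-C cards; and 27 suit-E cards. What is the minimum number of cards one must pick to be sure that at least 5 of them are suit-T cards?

In the worst case for collecting suit-T cards, every non-suit-T card comes out first.
There are 31 + 6 + 19 + 7 + 20 + 27 = 110 non-suit-T cards altogether.
After those, each further card must be suit-T, so 110 + 5 = 115 draws guarantee 5 suit-T cards.

115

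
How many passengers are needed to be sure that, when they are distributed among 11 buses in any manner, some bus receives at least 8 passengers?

With 77 passengers one could put exactly 7 in each of the 11 buses, and no bus would reach 8.
By the pigeonhole principle, one more passenger must land in a bus that already has 7, giving it 8.
So 11 × 7 + 1 = 78 passengers are required.

78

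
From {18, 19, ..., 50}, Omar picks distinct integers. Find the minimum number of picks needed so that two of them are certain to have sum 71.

19

Group the elements by complementary pair {x, 71−x}: {21,50}, {22,49}, {23,48}, …, giving 15 two-element pairs and 3 integers whose partner 71−x falls outside [18,50].
Treating each of those 18 groups as a pigeonhole, one can pick one integer per group — 18 integers — with no two summing to 71.
The 19th integer lands in an occupied pair, forcing a sum of 71.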